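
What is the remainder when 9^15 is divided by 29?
By repeated squaring mod 29: 9^{1}≡9, 9^{2}≡23, 9^{4}≡7, 9^{8}≡20. Then 9^{15} = 9^{8+4+2+1} ≡ 20 × 7 × 23 × 9 ≡ 9 mod 29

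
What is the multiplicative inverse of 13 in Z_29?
Since 29 is prime, by Fermat 13^(-1) ≡ 13^{27} ≡ 9 (mod 29). Verify: 13 × 9 = 117 ≡ 1 (mod 29)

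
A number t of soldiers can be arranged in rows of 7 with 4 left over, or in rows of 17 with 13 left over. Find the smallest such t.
M = 7 × 17 = 119. M₁ = 17, y₁ ≡ 5 mod 7. M₂ = 7, y₂ ≡ 5 mod 17. t = 4×17×5 + 13×7×5 ≡ 81 mod 119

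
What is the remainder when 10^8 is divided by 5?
By repeated squaring mod 5: 10^{1}≡0, 10^{2}≡0, 10^{4}≡0, 10^{8}≡0. So 10^{8} ≡ 0 mod 5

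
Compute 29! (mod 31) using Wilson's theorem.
(30)! = (29)! × (30) ≡ -1 (mod 31). So (29)! ≡ -1 × (30)^(-1) ≡ (-1)×(-1) = 1 (mod 31)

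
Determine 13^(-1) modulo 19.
Since 19 is prime, by Fermat 13^(-1) ≡ 13^{17} ≡ 3 (mod 19). Verify: 13 × 3 = 39 ≡ 1 (mod 19)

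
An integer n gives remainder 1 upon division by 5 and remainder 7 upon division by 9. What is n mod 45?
M = 5 × 9 = 45. M₁ = 9, y₁ ≡ 4 mod 5. M₂ = 5, y₂ ≡ 2 mod 9. n = 1×9×4 + 7×5×2 ≡ 16 mod 45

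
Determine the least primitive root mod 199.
g = 3. Powers: [3, 9, 27, 81, 44, 132, 197, 193, 181, 145, ...] generates all 198 non-zero residues.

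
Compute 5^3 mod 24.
5^{3} = 125 ≡ 5 (mod 24)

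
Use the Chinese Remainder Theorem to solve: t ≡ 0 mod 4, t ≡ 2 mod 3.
M = 4 × 3 = 12. M₁ = 3, y₁ ≡ 3 mod 4. M₂ = 4, y₂ ≡ 1 mod 3. t = 0×3×3 + 2×4×1 ≡ 8 mod 12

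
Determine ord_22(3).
Powers of 3 mod 22: 3^1≡3, 3^2≡9, 3^3≡5, 3^4≡15, 3^5≡1. Order = 5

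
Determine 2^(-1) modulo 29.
Since 29 is prime, by Fermat 2^(-1) ≡ 2^{27} ≡ 15 mod 29. Verify: 2 × 15 = 30 ≡ 1 mod 29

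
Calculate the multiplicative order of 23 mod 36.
Powers of 23 mod 36: 23^1≡23, 23^2≡25, 23^3≡35, 23^4≡13, 23^5≡11, 23^6≡1. Order = 6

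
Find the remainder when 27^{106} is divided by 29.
By Fermat: 27^{28} ≡ 1 (mod 29). 106 = 3×28 + 22. So 27^{106} ≡ 27^{22} ≡ 5 (mod 29)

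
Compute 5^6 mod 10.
By repeated squaring mod 10: 5^{1}≡5, 5^{2}≡5, 5^{4}≡5. Then 5^{6} = 5^{4+2} ≡ 5 × 5 ≡ 5 mod 10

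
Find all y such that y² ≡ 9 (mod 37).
The square roots of 9 mod 37 are 34 and 3. Verify: 34² = 1156 ≡ 9 (mod 37)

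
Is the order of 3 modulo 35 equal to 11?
Powers of 3 mod 35: 3^1≡3, 3^2≡9, 3^3≡27, 3^4≡11, 3^5≡33, 3^6≡29, 3^7≡17, 3^8≡16, 3^9≡13, 3^10≡4, 3^11≡12, 3^12≡1. 3^11≡12≢1, so ord ≠ 11. No, the actual order is 12.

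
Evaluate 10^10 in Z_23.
By repeated squaring (mod 23): 10^{1}≡10, 10^{2}≡8, 10^{4}≡18, 10^{8}≡2. Then 10^{10} = 10^{8+2} ≡ 2 × 8 ≡ 16 (mod 23)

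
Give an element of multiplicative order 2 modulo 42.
41 has order 2 mod 42 since 41^{2} ≡ 1 mod 42 and no smaller power works.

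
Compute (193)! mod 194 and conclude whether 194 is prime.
(193)! mod 194 = 0. Since 0 ≢ -1 mod 194, 194 is not prime.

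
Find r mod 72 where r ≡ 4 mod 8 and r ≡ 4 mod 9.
M = 8 × 9 = 72. M₁ = 9, y₁ ≡ 1 mod 8. M₂ = 8, y₂ ≡ 8 mod 9. r = 4×9×1 + 4×8×8 ≡ 4 mod 72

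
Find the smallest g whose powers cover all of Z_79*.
g = 3. Powers: [3, 9, 27, 2, 6, 18, 54, 4, 12, 36, ...] generates all 78 non-zero residues.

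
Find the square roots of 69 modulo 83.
The square roots of 69 mod 83 are 61 and 22. Verify: 61² = 3721 ≡ 69 mod 83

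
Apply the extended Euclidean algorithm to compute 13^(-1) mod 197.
Extended GCD: 13(91) + 197(-6) = 1. So 13^(-1) ≡ 91 (mod 197). Verify: 13 × 91 = 1183 ≡ 1 (mod 197)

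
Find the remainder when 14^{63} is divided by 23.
By Fermat: 14^{22} ≡ 1 mod 23. 63 = 2×22 + 19. So 14^{63} ≡ 14^{19} ≡ 10 mod 23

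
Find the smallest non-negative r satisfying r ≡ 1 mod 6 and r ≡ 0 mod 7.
M = 6 × 7 = 42. M₁ = 7, y₁ ≡ 1 mod 6. M₂ = 6, y₂ ≡ 6 mod 7. r = 1×7×1 + 0×6×6 ≡ 7 mod 42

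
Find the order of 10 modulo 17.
Powers of 10 mod 17: 10^1≡10, 10^2≡15, 10^3≡14, 10^4≡4, 10^5≡6, 10^6≡9, 10^7≡5, 10^8≡16, 10^9≡7, 10^10≡2, 10^11≡3, 10^12≡13, 10^13≡11, 10^14≡8, 10^15≡12, 10^16≡1. ord_17(10) = 16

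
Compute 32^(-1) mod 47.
Since 47 is prime, by Fermat 32^(-1) ≡ 32^{45} ≡ 25 mod 47. Verify: 32 × 25 = 800 ≡ 1 mod 47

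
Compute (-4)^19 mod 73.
By repeated squaring mod 73: (-4)^{1}≡69, (-4)^{2}≡16, (-4)^{4}≡37, (-4)^{8}≡55, (-4)^{16}≡32. Then (-4)^{19} = (-4)^{16+2+1} ≡ 32 × 16 × 69 ≡ 69 mod 73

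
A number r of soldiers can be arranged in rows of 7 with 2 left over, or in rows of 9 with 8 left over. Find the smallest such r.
M = 7 × 9 = 63. M₁ = 9, y₁ ≡ 4 (mod 7). M₂ = 7, y₂ ≡ 4 (mod 9). r = 2×9×4 + 8×7×4 ≡ 44 (mod 63)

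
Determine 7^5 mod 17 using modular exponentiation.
By repeated squaring mod 17: 7^{1}≡7, 7^{2}≡15, 7^{4}≡4. Then 7^{5} = 7^{4+1} ≡ 4 × 7 ≡ 11 mod 17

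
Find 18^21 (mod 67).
By repeated squaring (mod 67): 18^{1}≡18, 18^{2}≡56, 18^{4}≡54, 18^{8}≡35, 18^{16}≡19. Then 18^{21} = 18^{16+4+1} ≡ 19 × 54 × 18 ≡ 43 (mod 67)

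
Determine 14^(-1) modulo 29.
Since 29 is prime, by Fermat 14^(-1) ≡ 14^{27} ≡ 27 (mod 29). Verify: 14 × 27 = 378 ≡ 1 (mod 29)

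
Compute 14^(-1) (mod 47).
Since 47 is prime, by Fermat 14^(-1) ≡ 14^{45} ≡ 37 (mod 47). Verify: 14 × 37 = 518 ≡ 1 (mod 47)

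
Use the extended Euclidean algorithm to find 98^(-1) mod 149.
Extended GCD: 98(-38) + 149(25) = 1. So 98^(-1) ≡ -38 ≡ 111 (mod 149). Verify: 98 × 111 = 10878 ≡ 1 (mod 149)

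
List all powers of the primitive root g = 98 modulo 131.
98^1, 98^2, ..., 98^{130} mod 131: [98, 41, 88, 109, 71, 15, 29, 91, 10, 63, 17, 94, 42, 55, 19, 28, 124, 100, 106, 39, 23, 27, 26, 59, 18, 61, 83, 12, 128, 99, 8, 129, 66, 49, 86, 44, 120, 101, 73, 80, 111, 5, 97, 74, 47, 21, 93, 75, 14, 62, 50, 53, 85, 77, 79, 13, 95, 9, 96, 107, 6, 64, 115, 4, 130, 33, 90, 43, 22, 60, 116, 102, 40, 121, 68, 114, 37, 89, 76, 112, 103, 7, 31, 25, 92, 108, 104, 105, 72, 113, 70, 48, 119, 3, 32, 123, 2, 65, 82, 45, 87, 11, 30, 58, 51, 20, 126, 34, 57, 84, 110, 38, 56, 117, 69, 81, 78, 46, 54, 52, 118, 36, 122, 35, 24, 125, 67, 16, 127, 1]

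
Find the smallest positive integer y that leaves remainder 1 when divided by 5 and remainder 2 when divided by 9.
M = 5 × 9 = 45. M₁ = 9, y₁ ≡ 4 mod 5. M₂ = 5, y₂ ≡ 2 mod 9. y = 1×9×4 + 2×5×2 ≡ 11 mod 45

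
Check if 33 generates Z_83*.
33^{41} ≡ 1 mod 83 and 41 < 82, so ord_83(33) = 41 ≠ 82 and 33 is not a primitive root.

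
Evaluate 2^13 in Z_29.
By repeated squaring mod 29: 2^{1}≡2, 2^{2}≡4, 2^{4}≡16, 2^{8}≡24. Then 2^{13} = 2^{8+4+1} ≡ 24 × 16 × 2 ≡ 14 mod 29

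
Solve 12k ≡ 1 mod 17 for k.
Since 17 is prime, by Fermat 12^(-1) ≡ 12^{15} ≡ 10 mod 17. Verify: 12 × 10 = 120 ≡ 1 mod 17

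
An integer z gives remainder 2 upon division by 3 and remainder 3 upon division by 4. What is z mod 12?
M = 3 × 4 = 12. M₁ = 4, y₁ ≡ 1 mod 3. M₂ = 3, y₂ ≡ 3 mod 4. z = 2×4×1 + 3×3×3 ≡ 11 mod 12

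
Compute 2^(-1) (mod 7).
Since 7 is prime, by Fermat 2^(-1) ≡ 2^{5} ≡ 4 (mod 7). Verify: 2 × 4 = 8 ≡ 1 (mod 7)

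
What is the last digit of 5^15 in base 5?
By repeated squaring mod 5: 5^{1}≡0, 5^{2}≡0, 5^{4}≡0, 5^{8}≡0. Then 5^{15} = 5^{8+4+2+1} ≡ 0 × 0 × 0 × 0 ≡ 0 mod 5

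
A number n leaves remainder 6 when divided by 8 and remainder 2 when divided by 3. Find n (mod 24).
M = 8 × 3 = 24. M₁ = 3, y₁ ≡ 3 (mod 8). M₂ = 8, y₂ ≡ 2 (mod 3). n = 6×3×3 + 2×8×2 ≡ 14 (mod 24)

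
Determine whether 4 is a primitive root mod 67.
4^{33} ≡ 1 (mod 67) and 33 < 66, so ord_67(4) = 33 ≠ 66 and 4 is not a primitive root.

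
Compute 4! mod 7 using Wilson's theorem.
(6)! = (4)! × (5) × (6) ≡ -1 mod 7. So (4)! ≡ -1 × [(6)(5)]^(-1) ≡ 3 mod 7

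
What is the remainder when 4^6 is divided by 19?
By repeated squaring mod 19: 4^{1}≡4, 4^{2}≡16, 4^{4}≡9. Then 4^{6} = 4^{4+2} ≡ 9 × 16 ≡ 11 mod 19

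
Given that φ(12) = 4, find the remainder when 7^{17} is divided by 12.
By Euler: 7^{4} ≡ 1 mod 12 since gcd(7, 12) = 1. 17 = 4×4 + 1. So 7^{17} ≡ 7^{1} ≡ 7 mod 12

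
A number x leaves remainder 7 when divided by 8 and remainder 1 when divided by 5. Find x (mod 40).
M = 8 × 5 = 40. M₁ = 5, y₁ ≡ 5 (mod 8). M₂ = 8, y₂ ≡ 2 (mod 5). x = 7×5×5 + 1×8×2 ≡ 31 (mod 40)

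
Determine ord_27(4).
Powers of 4 mod 27: 4^1≡4, 4^2≡16, 4^3≡10, 4^4≡13, 4^5≡25, 4^6≡19, 4^7≡22, 4^8≡7, 4^9≡1. Order = 9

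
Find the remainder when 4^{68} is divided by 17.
By Fermat: 4^{16} ≡ 1 mod 17. 68 = 4×16 + 4. So 4^{68} ≡ 4^{4} ≡ 1 mod 17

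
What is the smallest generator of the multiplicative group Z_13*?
g = 2. For each prime q|12: 2^{6}≡12, 2^{4}≡3, none ≡ 1, so ord_13(2) = 12 and 2 is a primitive root.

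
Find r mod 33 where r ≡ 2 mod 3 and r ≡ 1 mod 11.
M = 3 × 11 = 33. M₁ = 11, y₁ ≡ 2 mod 3. M₂ = 3, y₂ ≡ 4 mod 11. r = 2×11×2 + 1×3×4 ≡ 23 mod 33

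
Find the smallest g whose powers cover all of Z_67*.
g = 2. Powers: [2, 4, 8, 16, 32, 64, 61, ...] generates all 66 non-zero residues.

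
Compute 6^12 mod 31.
By repeated squaring mod 31: 6^{1}≡6, 6^{2}≡5, 6^{4}≡25, 6^{8}≡5. Then 6^{12} = 6^{8+4} ≡ 5 × 25 ≡ 1 mod 31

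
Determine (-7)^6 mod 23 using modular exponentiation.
By repeated squaring mod 23: (-7)^{1}≡16, (-7)^{2}≡3, (-7)^{4}≡9. Then (-7)^{6} = (-7)^{4+2} ≡ 9 × 3 ≡ 4 mod 23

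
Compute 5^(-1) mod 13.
Since 13 is prime, by Fermat 5^(-1) ≡ 5^{11} ≡ 8 mod 13. Verify: 5 × 8 = 40 ≡ 1 mod 13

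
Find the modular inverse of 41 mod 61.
Since 61 is prime, by Fermat 41^(-1) ≡ 41^{59} ≡ 3 (mod 61). Verify: 41 × 3 = 123 ≡ 1 (mod 61)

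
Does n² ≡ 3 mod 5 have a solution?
By Euler's criterion: 3^{2} ≡ 4 mod 5. Since this equals -1 (≡ 4), 3 is not a QR.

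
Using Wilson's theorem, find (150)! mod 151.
By Wilson's theorem, (150)! ≡ -1 ≡ 150 (mod 151)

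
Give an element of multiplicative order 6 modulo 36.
5 has order 6 mod 36 since 5^{6} ≡ 1 mod 36 and no smaller power works.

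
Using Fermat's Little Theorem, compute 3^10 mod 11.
By Fermat's Little Theorem, 3^{10} ≡ 1 mod 11 since 11 is prime and gcd(3, 11) = 1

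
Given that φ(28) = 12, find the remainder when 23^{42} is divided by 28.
By Euler: 23^{12} ≡ 1 mod 28 since gcd(23, 28) = 1. 42 = 3×12 + 6. So 23^{42} ≡ 23^{6} ≡ 1 mod 28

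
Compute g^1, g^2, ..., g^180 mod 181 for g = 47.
47^1, 47^2, ..., 47^{180} mod 181: [47, 37, 110, 102, 88, 154, 179, 87, 107, 142, 158, 5, 54, 4, 7, 148, 78, 46, 171, 73, 173, 167, 66, 25, 89, 20, 35, 16, 28, 49, 131, 3, 141, 111, 149, 125, 83, 100, 175, 80, 140, 64, 112, 15, 162, 12, 21, 82, 53, 138, 151, 38, 157, 139, 17, 75, 86, 60, 105, 48, 84, 147, 31, 9, 61, 152, 85, 13, 68, 119, 163, 59, 58, 11, 155, 45, 124, 36, 63, 65, 159, 52, 91, 114, 109, 55, 51, 44, 77, 180, 134, 144, 71, 79, 93, 27, 2, 94, 74, 39, 23, 176, 127, 177, 174, 33, 103, 135, 10, 108, 8, 14, 115, 156, 92, 161, 146, 165, 153, 132, 50, 178, 40, 70, 32, 56, 98, 81, 6, 101, 41, 117, 69, 166, 19, 169, 160, 99, 128, 43, 30, 143, 24, 42, 164, 106, 95, 121, 76, 133, 97, 34, 150, 172, 120, 29, 96, 168, 113, 62, 18, 122, 123, 170, 26, 136, 57, 145, 118, 116, 22, 129, 90, 67, 72, 126, 130, 137, 104, 1]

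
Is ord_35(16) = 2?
Powers of 16 mod 35: 16^1≡16, 16^2≡11, 16^3≡1. 16^2≡11≢1, so ord ≠ 2. No, the actual order is 3.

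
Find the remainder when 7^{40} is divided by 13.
By Fermat: 7^{12} ≡ 1 (mod 13). 40 = 3×12 + 4. So 7^{40} ≡ 7^{4} ≡ 9 (mod 13)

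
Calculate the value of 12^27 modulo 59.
By repeated squaring (mod 59): 12^{1}≡12, 12^{2}≡26, 12^{4}≡27, 12^{8}≡21, 12^{16}≡28. Then 12^{27} = 12^{16+8+2+1} ≡ 28 × 21 × 26 × 12 ≡ 25 (mod 59)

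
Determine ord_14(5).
Powers of 5 mod 14: 5^1≡5, 5^2≡11, 5^3≡13, 5^4≡9, 5^5≡3, 5^6≡1. So the order of 5 is 6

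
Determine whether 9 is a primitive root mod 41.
9^{4} ≡ 1 (mod 41) and 4 < 40, so ord_41(9) = 4 ≠ 40 and 9 is not a primitive root.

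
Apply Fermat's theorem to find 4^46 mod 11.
By Fermat: 4^{10} ≡ 1 mod 11. 46 = 4×10 + 6. So 4^{46} ≡ 4^{6} ≡ 4 mod 11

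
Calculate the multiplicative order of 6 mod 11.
Powers of 6 mod 11: 6^1≡6, 6^2≡3, 6^3≡7, 6^4≡9, 6^5≡10, 6^6≡5, 6^7≡8, 6^8≡4, 6^9≡2, 6^10≡1. Order = 10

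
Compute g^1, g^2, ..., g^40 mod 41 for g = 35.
35^1, 35^2, ..., 35^{40} mod 41: [35, 36, 30, 25, 14, 39, 12, 10, 22, 32, 13, 4, 17, 21, 38, 18, 15, 33, 7, 40, 6, 5, 11, 16, 27, 2, 29, 31, 19, 9, 28, 37, 24, 20, 3, 23, 26, 8, 34, 1]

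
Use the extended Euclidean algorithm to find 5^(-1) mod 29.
Extended GCD: 5(6) + 29(-1) = 1. So 5^(-1) ≡ 6 mod 29. Verify: 5 × 6 = 30 ≡ 1 mod 29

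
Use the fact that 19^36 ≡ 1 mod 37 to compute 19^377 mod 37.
By Fermat: 19^{36} ≡ 1 mod 37. 377 ≡ 17 mod 36. So 19^{377} ≡ 19^{17} ≡ 35 mod 37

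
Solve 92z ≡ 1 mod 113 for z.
Since 113 is prime, by Fermat 92^(-1) ≡ 92^{111} ≡ 43 mod 113. Verify: 92 × 43 = 3956 ≡ 1 mod 113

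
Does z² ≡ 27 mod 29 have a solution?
By Euler's criterion: 27^{14} ≡ 28 mod 29. Since this equals -1 (≡ 28), 27 is not a QR.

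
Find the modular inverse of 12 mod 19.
Since 19 is prime, by Fermat 12^(-1) ≡ 12^{17} ≡ 8 mod 19. Verify: 12 × 8 = 96 ≡ 1 mod 19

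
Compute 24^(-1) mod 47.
Since 47 is prime, by Fermat 24^(-1) ≡ 24^{45} ≡ 2 mod 47. Verify: 24 × 2 = 48 ≡ 1 mod 47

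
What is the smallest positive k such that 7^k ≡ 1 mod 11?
Powers of 7 mod 11: 7^1≡7, 7^2≡5, 7^3≡2, 7^4≡3, 7^5≡10, 7^6≡4, 7^7≡6, 7^8≡9, 7^9≡8, 7^10≡1. Order = 10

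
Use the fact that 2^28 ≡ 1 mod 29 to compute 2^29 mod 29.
By Fermat: 2^{28} ≡ 1 mod 29. So 2^{29} = 2^{28} · 2^{1} ≡ 2^{1} ≡ 2 mod 29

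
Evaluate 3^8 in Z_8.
By repeated squaring mod 8: 3^{1}≡3, 3^{2}≡1, 3^{4}≡1, 3^{8}≡1. So 3^{8} ≡ 1 mod 8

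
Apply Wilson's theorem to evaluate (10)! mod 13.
(12)! = (10)! × (11) × (12) ≡ -1 (mod 13). So (10)! ≡ -1 × [(12)(11)]^(-1) ≡ 6 (mod 13)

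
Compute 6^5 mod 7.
By repeated squaring (mod 7): 6^{1}≡6, 6^{2}≡1, 6^{4}≡1. Then 6^{5} = 6^{4+1} ≡ 1 × 6 ≡ 6 (mod 7)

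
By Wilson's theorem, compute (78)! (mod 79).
By Wilson's theorem, (78)! ≡ -1 ≡ 78 (mod 79)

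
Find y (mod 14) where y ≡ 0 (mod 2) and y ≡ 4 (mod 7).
M = 2 × 7 = 14. M₁ = 7, y₁ ≡ 1 (mod 2). M₂ = 2, y₂ ≡ 4 (mod 7). y = 0×7×1 + 4×2×4 ≡ 4 (mod 14)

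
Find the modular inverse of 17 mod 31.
Since 31 is prime, by Fermat 17^(-1) ≡ 17^{29} ≡ 11 mod 31. Verify: 17 × 11 = 187 ≡ 1 mod 31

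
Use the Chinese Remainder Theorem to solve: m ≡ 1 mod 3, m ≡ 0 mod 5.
M = 3 × 5 = 15. M₁ = 5, y₁ ≡ 2 mod 3. M₂ = 3, y₂ ≡ 2 mod 5. m = 1×5×2 + 0×3×2 ≡ 10 mod 15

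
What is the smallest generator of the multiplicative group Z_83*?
g = 2. For each prime q|82: 2^{41}≡82, 2^{2}≡4, none ≡ 1, so ord_83(2) = 82 and 2 is a primitive root.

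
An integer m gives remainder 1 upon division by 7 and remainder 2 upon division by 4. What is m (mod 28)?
M = 7 × 4 = 28. M₁ = 4, y₁ ≡ 2 (mod 7). M₂ = 7, y₂ ≡ 3 (mod 4). m = 1×4×2 + 2×7×3 ≡ 22 (mod 28)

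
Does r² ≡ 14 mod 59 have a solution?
By Euler's criterion: 14^{29} ≡ 58 mod 59. Since this equals -1 (≡ 58), 14 is not a QR.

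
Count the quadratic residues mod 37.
Exactly half the non-zero residues mod a prime are QRs: (37-1)/2 = 18.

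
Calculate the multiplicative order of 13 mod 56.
Powers of 13 mod 56: 13^1≡13, 13^2≡1. Order = 2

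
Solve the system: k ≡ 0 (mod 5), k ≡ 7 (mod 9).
M = 5 × 9 = 45. M₁ = 9, y₁ ≡ 4 (mod 5). M₂ = 5, y₂ ≡ 2 (mod 9). k = 0×9×4 + 7×5×2 ≡ 25 (mod 45)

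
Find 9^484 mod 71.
Using Fermat: 9^{70} ≡ 1 mod 71. 484 ≡ 64 mod 70. So 9^{484} ≡ 9^{64} ≡ 12 mod 71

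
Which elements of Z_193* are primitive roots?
There are φ(192) = 64 primitive roots mod 193: {5, 10, 15, 17, 19, 22, 26, 30, 34, 37, 38, 40, 41, 44, 45, 47, 51, 52, 53, 57, 58, 61, 66, 70, 73, 77, 78, 79, 80, 82, 90, 91, 102, 103, 111, 113, 114, 115, 116, 120, 123, 127, 132, 135, 136, 140, 141, 142, 146, 148, 149, 152, 153, 155, 156, 159, 163, 167, 171, 174, 176, 178, 183, 188}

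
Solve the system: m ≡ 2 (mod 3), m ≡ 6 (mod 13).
M = 3 × 13 = 39. M₁ = 13, y₁ ≡ 1 (mod 3). M₂ = 3, y₂ ≡ 9 (mod 13). m = 2×13×1 + 6×3×9 ≡ 32 (mod 39)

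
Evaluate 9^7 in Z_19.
By repeated squaring mod 19: 9^{1}≡9, 9^{2}≡5, 9^{4}≡6. Then 9^{7} = 9^{4+2+1} ≡ 6 × 5 × 9 ≡ 4 mod 19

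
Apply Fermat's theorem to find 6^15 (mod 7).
By Fermat: 6^{6} ≡ 1 (mod 7). 15 = 2×6 + 3. So 6^{15} ≡ 6^{3} ≡ 6 (mod 7)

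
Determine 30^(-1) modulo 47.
Since 47 is prime, by Fermat 30^(-1) ≡ 30^{45} ≡ 11 (mod 47). Verify: 30 × 11 = 330 ≡ 1 (mod 47)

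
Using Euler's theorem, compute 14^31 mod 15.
By Euler: 14^{8} ≡ 1 (mod 15) since gcd(14, 15) = 1. 31 = 3×8 + 7. So 14^{31} ≡ 14^{7} ≡ 14 (mod 15)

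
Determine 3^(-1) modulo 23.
Since 23 is prime, by Fermat 3^(-1) ≡ 3^{21} ≡ 8 mod 23. Verify: 3 × 8 = 24 ≡ 1 mod 23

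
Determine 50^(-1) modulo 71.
Since 71 is prime, by Fermat 50^(-1) ≡ 50^{69} ≡ 27 (mod 71). Verify: 50 × 27 = 1350 ≡ 1 (mod 71)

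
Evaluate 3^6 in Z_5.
Using Fermat: 3^{4} ≡ 1 (mod 5). 6 ≡ 2 (mod 4). So 3^{6} ≡ 3^{2} ≡ 4 (mod 5)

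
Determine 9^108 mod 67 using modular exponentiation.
Using Fermat: 9^{66} ≡ 1 mod 67. 108 ≡ 42 mod 66. So 9^{108} ≡ 9^{42} ≡ 24 mod 67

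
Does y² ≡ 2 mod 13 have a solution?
By Euler's criterion: 2^{6} ≡ 12 mod 13. Since this equals -1 (≡ 12), 2 is not a QR.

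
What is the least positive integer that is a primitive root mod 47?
g = 5. Powers: [5, 25, 31, 14, 23, 21, 11, 8, ...] generates all 46 non-zero residues.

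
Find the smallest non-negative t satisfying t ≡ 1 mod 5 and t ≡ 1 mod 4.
M = 5 × 4 = 20. M₁ = 4, y₁ ≡ 4 mod 5. M₂ = 5, y₂ ≡ 1 mod 4. t = 1×4×4 + 1×5×1 ≡ 1 mod 20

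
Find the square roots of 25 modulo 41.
The square roots of 25 mod 41 are 36 and 5. Verify: 36² = 1296 ≡ 25 (mod 41)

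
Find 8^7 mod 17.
By repeated squaring mod 17: 8^{1}≡8, 8^{2}≡13, 8^{4}≡16. Then 8^{7} = 8^{4+2+1} ≡ 16 × 13 × 8 ≡ 15 mod 17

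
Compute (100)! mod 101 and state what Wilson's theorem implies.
(100)! mod 101 = 100. Since this equals -1 (mod 101), Wilson confirms 101 is prime.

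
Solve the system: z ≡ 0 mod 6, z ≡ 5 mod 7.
M = 6 × 7 = 42. M₁ = 7, y₁ ≡ 1 mod 6. M₂ = 6, y₂ ≡ 6 mod 7. z = 0×7×1 + 5×6×6 ≡ 12 mod 42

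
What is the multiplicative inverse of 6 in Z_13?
Since 13 is prime, by Fermat 6^(-1) ≡ 6^{11} ≡ 11 (mod 13). Verify: 6 × 11 = 66 ≡ 1 (mod 13)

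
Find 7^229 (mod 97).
Using Fermat: 7^{96} ≡ 1 (mod 97). 229 ≡ 37 (mod 96). So 7^{229} ≡ 7^{37} ≡ 37 (mod 97)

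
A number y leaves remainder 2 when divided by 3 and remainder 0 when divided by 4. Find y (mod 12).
M = 3 × 4 = 12. M₁ = 4, y₁ ≡ 1 (mod 3). M₂ = 3, y₂ ≡ 3 (mod 4). y = 2×4×1 + 0×3×3 ≡ 8 (mod 12)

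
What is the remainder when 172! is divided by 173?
By Wilson's theorem, (172)! ≡ -1 ≡ 172 (mod 173)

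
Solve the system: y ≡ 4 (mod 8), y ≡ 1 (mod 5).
M = 8 × 5 = 40. M₁ = 5, y₁ ≡ 5 (mod 8). M₂ = 8, y₂ ≡ 2 (mod 5). y = 4×5×5 + 1×8×2 ≡ 36 (mod 40)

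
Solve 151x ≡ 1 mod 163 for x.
Since 163 is prime, by Fermat 151^(-1) ≡ 151^{161} ≡ 95 mod 163. Verify: 151 × 95 = 14345 ≡ 1 mod 163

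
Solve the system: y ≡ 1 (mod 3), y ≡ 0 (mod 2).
M = 3 × 2 = 6. M₁ = 2, y₁ ≡ 2 (mod 3). M₂ = 3, y₂ ≡ 1 (mod 2). y = 1×2×2 + 0×3×1 ≡ 4 (mod 6)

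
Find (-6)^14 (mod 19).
By repeated squaring (mod 19): (-6)^{1}≡13, (-6)^{2}≡17, (-6)^{4}≡4, (-6)^{8}≡16. Then (-6)^{14} = (-6)^{8+4+2} ≡ 16 × 4 × 17 ≡ 5 (mod 19)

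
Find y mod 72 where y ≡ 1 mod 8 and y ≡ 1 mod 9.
M = 8 × 9 = 72. M₁ = 9, y₁ ≡ 1 mod 8. M₂ = 8, y₂ ≡ 8 mod 9. y = 1×9×1 + 1×8×8 ≡ 1 mod 72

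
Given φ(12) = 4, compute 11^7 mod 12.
By Euler: 11^{4} ≡ 1 (mod 12) since gcd(11, 12) = 1. 7 = 1×4 + 3. So 11^{7} ≡ 11^{3} ≡ 11 (mod 12)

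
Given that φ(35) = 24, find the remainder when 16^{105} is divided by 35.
By Euler: 16^{24} ≡ 1 mod 35 since gcd(16, 35) = 1. 105 = 4×24 + 9. So 16^{105} ≡ 16^{9} ≡ 1 mod 35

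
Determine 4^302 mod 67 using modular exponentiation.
Using Fermat: 4^{66} ≡ 1 (mod 67). 302 ≡ 38 (mod 66). So 4^{302} ≡ 4^{38} ≡ 19 (mod 67)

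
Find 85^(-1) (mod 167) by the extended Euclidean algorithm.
Extended GCD: 85(-55) + 167(28) = 1. So 85^(-1) ≡ -55 ≡ 112 (mod 167). Verify: 85 × 112 = 9520 ≡ 1 (mod 167)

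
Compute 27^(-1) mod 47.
Since 47 is prime, by Fermat 27^(-1) ≡ 27^{45} ≡ 7 mod 47. Verify: 27 × 7 = 189 ≡ 1 mod 47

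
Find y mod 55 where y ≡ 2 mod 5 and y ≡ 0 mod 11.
M = 5 × 11 = 55. M₁ = 11, y₁ ≡ 1 mod 5. M₂ = 5, y₂ ≡ 9 mod 11. y = 2×11×1 + 0×5×9 ≡ 22 mod 55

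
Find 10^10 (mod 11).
Using Fermat: 10^{10} ≡ 1 (mod 11). 10 ≡ 0 (mod 10). So 10^{10} ≡ 10^{0} ≡ 1 (mod 11)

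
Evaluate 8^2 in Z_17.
8^{2} = 64 ≡ 13 mod 17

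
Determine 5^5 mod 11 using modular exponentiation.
By repeated squaring mod 11: 5^{1}≡5, 5^{2}≡3, 5^{4}≡9. Then 5^{5} = 5^{4+1} ≡ 9 × 5 ≡ 1 mod 11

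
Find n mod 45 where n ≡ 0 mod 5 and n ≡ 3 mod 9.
M = 5 × 9 = 45. M₁ = 9, y₁ ≡ 4 mod 5. M₂ = 5, y₂ ≡ 2 mod 9. n = 0×9×4 + 3×5×2 ≡ 30 mod 45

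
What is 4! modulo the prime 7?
(6)! = (4)! × (5) × (6) ≡ -1 (mod 7). So (4)! ≡ -1 × [(6)(5)]^(-1) ≡ 3 (mod 7)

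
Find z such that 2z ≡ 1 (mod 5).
Since 5 is prime, by Fermat 2^(-1) ≡ 2^{3} ≡ 3 (mod 5). Verify: 2 × 3 = 6 ≡ 1 (mod 5)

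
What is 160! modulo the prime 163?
(162)! = (160)! × (161) × (162) ≡ -1 (mod 163). So (160)! ≡ -1 × [(162)(161)]^(-1) ≡ 81 (mod 163)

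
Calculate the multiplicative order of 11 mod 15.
Powers of 11 mod 15: 11^1≡11, 11^2≡1. Order = 2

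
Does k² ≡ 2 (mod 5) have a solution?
By Euler's criterion: 2^{2} ≡ 4 (mod 5). Since this equals -1 (≡ 4), 2 is not a QR.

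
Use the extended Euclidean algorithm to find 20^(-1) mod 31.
Extended GCD: 20(14) + 31(-9) = 1. So 20^(-1) ≡ 14 (mod 31). Verify: 20 × 14 = 280 ≡ 1 (mod 31)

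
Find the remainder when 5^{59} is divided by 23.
By Fermat: 5^{22} ≡ 1 (mod 23). 59 = 2×22 + 15. So 5^{59} ≡ 5^{15} ≡ 19 (mod 23)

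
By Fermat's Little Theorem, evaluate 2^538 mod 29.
By Fermat: 2^{28} ≡ 1 mod 29. 538 ≡ 6 mod 28. So 2^{538} ≡ 2^{6} ≡ 6 mod 29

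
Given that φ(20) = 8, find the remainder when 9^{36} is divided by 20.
By Euler: 9^{8} ≡ 1 mod 20 since gcd(9, 20) = 1. 36 = 4×8 + 4. So 9^{36} ≡ 9^{4} ≡ 1 mod 20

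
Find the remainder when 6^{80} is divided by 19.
By Fermat: 6^{18} ≡ 1 mod 19. 80 = 4×18 + 8. So 6^{80} ≡ 6^{8} ≡ 16 mod 19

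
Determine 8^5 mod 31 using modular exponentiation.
By repeated squaring mod 31: 8^{1}≡8, 8^{2}≡2, 8^{4}≡4. Then 8^{5} = 8^{4+1} ≡ 4 × 8 ≡ 1 mod 31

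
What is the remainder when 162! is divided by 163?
By Wilson's theorem, (162)! ≡ -1 ≡ 162 mod 163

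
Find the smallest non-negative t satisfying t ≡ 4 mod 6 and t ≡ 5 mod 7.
M = 6 × 7 = 42. M₁ = 7, y₁ ≡ 1 mod 6. M₂ = 6, y₂ ≡ 6 mod 7. t = 4×7×1 + 5×6×6 ≡ 40 mod 42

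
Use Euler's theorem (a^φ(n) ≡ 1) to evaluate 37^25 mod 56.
By Euler: 37^{24} ≡ 1 (mod 56) since gcd(37, 56) = 1. 25 = 1×24 + 1. So 37^{25} ≡ 37^{1} ≡ 37 (mod 56)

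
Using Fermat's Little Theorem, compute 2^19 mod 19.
By Fermat: 2^{18} ≡ 1 mod 19. So 2^{19} = 2^{18} · 2^{1} ≡ 2^{1} ≡ 2 mod 19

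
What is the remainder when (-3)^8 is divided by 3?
By repeated squaring (mod 3): (-3)^{1}≡0, (-3)^{2}≡0, (-3)^{4}≡0, (-3)^{8}≡0. So (-3)^{8} ≡ 0 (mod 3)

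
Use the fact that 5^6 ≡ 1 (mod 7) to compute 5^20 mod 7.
By Fermat: 5^{6} ≡ 1 (mod 7). 20 = 3×6 + 2. So 5^{20} ≡ 5^{2} ≡ 4 (mod 7)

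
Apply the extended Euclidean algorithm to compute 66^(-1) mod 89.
Extended GCD: 66(-31) + 89(23) = 1. So 66^(-1) ≡ -31 ≡ 58 (mod 89). Verify: 66 × 58 = 3828 ≡ 1 (mod 89)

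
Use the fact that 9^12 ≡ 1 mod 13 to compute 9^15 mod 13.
By Fermat: 9^{12} ≡ 1 mod 13. So 9^{15} = 9^{12} · 9^{3} ≡ 9^{3} ≡ 1 mod 13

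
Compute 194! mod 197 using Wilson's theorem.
(196)! = (194)! × (195) × (196) ≡ -1 mod 197. So (194)! ≡ -1 × [(196)(195)]^(-1) ≡ 98 mod 197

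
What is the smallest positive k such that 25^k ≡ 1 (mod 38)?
Powers of 25 mod 38: 25^1≡25, 25^2≡17, 25^3≡7, 25^4≡23, 25^5≡5, 25^6≡11, 25^7≡9, 25^8≡35, 25^9≡1. ord_38(25) = 9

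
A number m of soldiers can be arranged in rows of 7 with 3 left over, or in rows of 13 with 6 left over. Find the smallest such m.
M = 7 × 13 = 91. M₁ = 13, y₁ ≡ 6 (mod 7). M₂ = 7, y₂ ≡ 2 (mod 13). m = 3×13×6 + 6×7×2 ≡ 45 (mod 91)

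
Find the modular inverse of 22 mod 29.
Since 29 is prime, by Fermat 22^(-1) ≡ 22^{27} ≡ 4 (mod 29). Verify: 22 × 4 = 88 ≡ 1 (mod 29)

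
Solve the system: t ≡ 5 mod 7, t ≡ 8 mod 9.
M = 7 × 9 = 63. M₁ = 9, y₁ ≡ 4 mod 7. M₂ = 7, y₂ ≡ 4 mod 9. t = 5×9×4 + 8×7×4 ≡ 26 mod 63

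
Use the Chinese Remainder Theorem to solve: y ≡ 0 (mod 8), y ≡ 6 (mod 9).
M = 8 × 9 = 72. M₁ = 9, y₁ ≡ 1 (mod 8). M₂ = 8, y₂ ≡ 8 (mod 9). y = 0×9×1 + 6×8×8 ≡ 24 (mod 72)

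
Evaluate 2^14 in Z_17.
By repeated squaring mod 17: 2^{1}≡2, 2^{2}≡4, 2^{4}≡16, 2^{8}≡1. Then 2^{14} = 2^{8+4+2} ≡ 1 × 16 × 4 ≡ 13 mod 17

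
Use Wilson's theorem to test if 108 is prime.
(107)! mod 108 = 0. Since 0 ≢ -1 mod 108, 108 is not prime.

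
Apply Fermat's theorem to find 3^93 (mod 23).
By Fermat: 3^{22} ≡ 1 (mod 23). 93 = 4×22 + 5. So 3^{93} ≡ 3^{5} ≡ 13 (mod 23)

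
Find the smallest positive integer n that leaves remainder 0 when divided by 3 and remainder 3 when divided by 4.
M = 3 × 4 = 12. M₁ = 4, y₁ ≡ 1 mod 3. M₂ = 3, y₂ ≡ 3 mod 4. n = 0×4×1 + 3×3×3 ≡ 3 mod 12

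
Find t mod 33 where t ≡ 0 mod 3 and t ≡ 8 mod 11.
M = 3 × 11 = 33. M₁ = 11, y₁ ≡ 2 mod 3. M₂ = 3, y₂ ≡ 4 mod 11. t = 0×11×2 + 8×3×4 ≡ 30 mod 33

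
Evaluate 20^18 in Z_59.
By repeated squaring mod 59: 20^{1}≡20, 20^{2}≡46, 20^{4}≡51, 20^{8}≡5, 20^{16}≡25. Then 20^{18} = 20^{16+2} ≡ 25 × 46 ≡ 29 mod 59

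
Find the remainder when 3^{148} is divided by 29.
By Fermat: 3^{28} ≡ 1 mod 29. 148 = 5×28 + 8. So 3^{148} ≡ 3^{8} ≡ 7 mod 29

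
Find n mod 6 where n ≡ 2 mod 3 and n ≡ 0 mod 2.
M = 3 × 2 = 6. M₁ = 2, y₁ ≡ 2 mod 3. M₂ = 3, y₂ ≡ 1 mod 2. n = 2×2×2 + 0×3×1 ≡ 2 mod 6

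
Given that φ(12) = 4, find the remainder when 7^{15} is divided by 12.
By Euler: 7^{4} ≡ 1 (mod 12) since gcd(7, 12) = 1. 15 = 3×4 + 3. So 7^{15} ≡ 7^{3} ≡ 7 (mod 12)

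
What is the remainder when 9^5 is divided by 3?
By repeated squaring mod 3: 9^{1}≡0, 9^{2}≡0, 9^{4}≡0. Then 9^{5} = 9^{4+1} ≡ 0 × 0 ≡ 0 mod 3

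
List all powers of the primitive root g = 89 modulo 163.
89^1, 89^2, ..., 89^{162} mod 163: [89, 97, 157, 118, 70, 36, 107, 69, 110, 10, 75, 155, 103, 39, 48, 34, 92, 38, 122, 100, 98, 83, 52, 64, 154, 14, 105, 54, 79, 22, 2, 15, 31, 151, 73, 140, 72, 51, 138, 57, 20, 150, 147, 43, 78, 96, 68, 21, 76, 81, 37, 33, 3, 104, 128, 145, 28, 47, 108, 158, 44, 4, 30, 62, 139, 146, 117, 144, 102, 113, 114, 40, 137, 131, 86, 156, 29, 136, 42, 152, 162, 74, 66, 6, 45, 93, 127, 56, 94, 53, 153, 88, 8, 60, 124, 115, 129, 71, 125, 41, 63, 65, 80, 111, 99, 9, 149, 58, 109, 84, 141, 161, 148, 132, 12, 90, 23, 91, 112, 25, 106, 143, 13, 16, 120, 85, 67, 95, 142, 87, 82, 126, 130, 160, 59, 35, 18, 135, 116, 55, 5, 119, 159, 133, 101, 24, 17, 46, 19, 61, 50, 49, 123, 26, 32, 77, 7, 134, 27, 121, 11, 1]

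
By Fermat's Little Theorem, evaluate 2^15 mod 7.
By Fermat: 2^{6} ≡ 1 (mod 7). 15 = 2×6 + 3. So 2^{15} ≡ 2^{3} ≡ 1 (mod 7)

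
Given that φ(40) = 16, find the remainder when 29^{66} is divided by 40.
By Euler: 29^{16} ≡ 1 mod 40 since gcd(29, 40) = 1. 66 = 4×16 + 2. So 29^{66} ≡ 29^{2} ≡ 1 mod 40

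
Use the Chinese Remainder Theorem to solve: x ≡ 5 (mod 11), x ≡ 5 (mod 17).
M = 11 × 17 = 187. M₁ = 17, y₁ ≡ 2 (mod 11). M₂ = 11, y₂ ≡ 14 (mod 17). x = 5×17×2 + 5×11×14 ≡ 5 (mod 187)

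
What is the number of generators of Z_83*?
Number of primitive roots mod 83 = φ(p-1) = φ(82) = 40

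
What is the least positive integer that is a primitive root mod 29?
g = 2. For each prime q|28: 2^{14}≡28, 2^{4}≡16, none ≡ 1, so ord_29(2) = 28 and 2 is a primitive root.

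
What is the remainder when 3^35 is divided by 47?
By repeated squaring (mod 47): 3^{1}≡3, 3^{2}≡9, 3^{4}≡34, 3^{8}≡28, 3^{16}≡32, 3^{32}≡37. Then 3^{35} = 3^{32+2+1} ≡ 37 × 9 × 3 ≡ 12 (mod 47)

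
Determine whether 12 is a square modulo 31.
By Euler's criterion: 12^{15} ≡ 30 (mod 31). Since this equals -1 (≡ 30), 12 is not a QR.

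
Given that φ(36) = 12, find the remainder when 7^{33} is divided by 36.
By Euler: 7^{12} ≡ 1 (mod 36) since gcd(7, 36) = 1. 33 = 2×12 + 9. So 7^{33} ≡ 7^{9} ≡ 19 (mod 36)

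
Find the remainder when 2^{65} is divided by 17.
By Fermat: 2^{16} ≡ 1 (mod 17). 65 = 4×16 + 1. So 2^{65} ≡ 2^{1} ≡ 2 (mod 17)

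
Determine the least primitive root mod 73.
g = 5. For each prime q|72: 5^{36}≡72, 5^{24}≡8, none ≡ 1, so ord_73(5) = 72 and 5 is a primitive root.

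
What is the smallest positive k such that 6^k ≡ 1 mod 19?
Powers of 6 mod 19: 6^1≡6, 6^2≡17, 6^3≡7, 6^4≡4, 6^5≡5, 6^6≡11, 6^7≡9, 6^8≡16, 6^9≡1. ord_19(6) = 9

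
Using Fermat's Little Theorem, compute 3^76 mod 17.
By Fermat: 3^{16} ≡ 1 mod 17. 76 = 4×16 + 12. So 3^{76} ≡ 3^{12} ≡ 4 mod 17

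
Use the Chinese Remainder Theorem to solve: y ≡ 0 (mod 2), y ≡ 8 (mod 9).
M = 2 × 9 = 18. M₁ = 9, y₁ ≡ 1 (mod 2). M₂ = 2, y₂ ≡ 5 (mod 9). y = 0×9×1 + 8×2×5 ≡ 8 (mod 18)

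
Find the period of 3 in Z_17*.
Powers of 3 mod 17: 3^1≡3, 3^2≡9, 3^3≡10, 3^4≡13, 3^5≡5, 3^6≡15, 3^7≡11, 3^8≡16, 3^9≡14, 3^10≡8, 3^11≡7, 3^12≡4, 3^13≡12, 3^14≡2, 3^15≡6, 3^16≡1. So the order of 3 is 16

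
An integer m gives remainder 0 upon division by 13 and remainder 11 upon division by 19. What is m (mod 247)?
M = 13 × 19 = 247. M₁ = 19, y₁ ≡ 11 (mod 13). M₂ = 13, y₂ ≡ 3 (mod 19). m = 0×19×11 + 11×13×3 ≡ 182 (mod 247)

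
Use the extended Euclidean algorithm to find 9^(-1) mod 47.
Extended GCD: 9(21) + 47(-4) = 1. So 9^(-1) ≡ 21 (mod 47). Verify: 9 × 21 = 189 ≡ 1 (mod 47)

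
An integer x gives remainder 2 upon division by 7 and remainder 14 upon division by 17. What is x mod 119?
M = 7 × 17 = 119. M₁ = 17, y₁ ≡ 5 mod 7. M₂ = 7, y₂ ≡ 5 mod 17. x = 2×17×5 + 14×7×5 ≡ 65 mod 119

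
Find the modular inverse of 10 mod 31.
Since 31 is prime, by Fermat 10^(-1) ≡ 10^{29} ≡ 28 (mod 31). Verify: 10 × 28 = 280 ≡ 1 (mod 31)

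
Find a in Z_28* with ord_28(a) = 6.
3 has order 6 mod 28 since 3^{6} ≡ 1 mod 28 and no smaller power works.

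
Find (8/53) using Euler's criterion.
(8/53) = 8^{26} mod 53 = -1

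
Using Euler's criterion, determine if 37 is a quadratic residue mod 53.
By Euler's criterion: 37^{26} ≡ 1 mod 53. Since this equals 1, 37 is a QR.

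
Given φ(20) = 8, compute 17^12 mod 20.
By Euler: 17^{8} ≡ 1 (mod 20) since gcd(17, 20) = 1. 12 = 1×8 + 4. So 17^{12} ≡ 17^{4} ≡ 1 (mod 20)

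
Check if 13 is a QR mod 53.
By Euler's criterion: 13^{26} ≡ 1 (mod 53). Since this equals 1, 13 is a QR.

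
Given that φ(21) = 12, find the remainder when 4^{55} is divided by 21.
By Euler: 4^{12} ≡ 1 mod 21 since gcd(4, 21) = 1. 55 = 4×12 + 7. So 4^{55} ≡ 4^{7} ≡ 4 mod 21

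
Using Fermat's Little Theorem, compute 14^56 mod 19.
By Fermat: 14^{18} ≡ 1 (mod 19). 56 = 3×18 + 2. So 14^{56} ≡ 14^{2} ≡ 6 (mod 19)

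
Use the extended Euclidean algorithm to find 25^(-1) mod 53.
Extended GCD: 25(17) + 53(-8) = 1. So 25^(-1) ≡ 17 mod 53. Verify: 25 × 17 = 425 ≡ 1 mod 53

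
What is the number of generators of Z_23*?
Number of primitive roots mod 23 = φ(p-1) = φ(22) = 10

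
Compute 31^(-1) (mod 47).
Since 47 is prime, by Fermat 31^(-1) ≡ 31^{45} ≡ 44 (mod 47). Verify: 31 × 44 = 1364 ≡ 1 (mod 47)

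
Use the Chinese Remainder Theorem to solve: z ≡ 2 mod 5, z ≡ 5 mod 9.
M = 5 × 9 = 45. M₁ = 9, y₁ ≡ 4 mod 5. M₂ = 5, y₂ ≡ 2 mod 9. z = 2×9×4 + 5×5×2 ≡ 32 mod 45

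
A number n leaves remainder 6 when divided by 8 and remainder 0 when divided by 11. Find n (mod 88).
M = 8 × 11 = 88. M₁ = 11, y₁ ≡ 3 (mod 8). M₂ = 8, y₂ ≡ 7 (mod 11). n = 6×11×3 + 0×8×7 ≡ 22 (mod 88)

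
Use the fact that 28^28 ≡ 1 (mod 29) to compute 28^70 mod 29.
By Fermat: 28^{28} ≡ 1 (mod 29). 70 = 2×28 + 14. So 28^{70} ≡ 28^{14} ≡ 1 (mod 29)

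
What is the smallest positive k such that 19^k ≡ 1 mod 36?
Powers of 19 mod 36: 19^1≡19, 19^2≡1. So the order of 19 is 2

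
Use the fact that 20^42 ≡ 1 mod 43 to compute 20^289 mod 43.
By Fermat: 20^{42} ≡ 1 mod 43. 289 ≡ 37 mod 42. So 20^{289} ≡ 20^{37} ≡ 5 mod 43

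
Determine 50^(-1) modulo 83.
Since 83 is prime, by Fermat 50^(-1) ≡ 50^{81} ≡ 5 mod 83. Verify: 50 × 5 = 250 ≡ 1 mod 83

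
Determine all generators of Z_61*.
There are φ(60) = 16 primitive roots mod 61: {2, 6, 7, 10, 17, 18, 26, 30, 31, 35, 43, 44, 51, 54, 55, 59}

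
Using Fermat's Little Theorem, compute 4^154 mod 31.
By Fermat: 4^{30} ≡ 1 (mod 31). 154 ≡ 4 (mod 30). So 4^{154} ≡ 4^{4} ≡ 8 (mod 31)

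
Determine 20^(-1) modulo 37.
Since 37 is prime, by Fermat 20^(-1) ≡ 20^{35} ≡ 13 mod 37. Verify: 20 × 13 = 260 ≡ 1 mod 37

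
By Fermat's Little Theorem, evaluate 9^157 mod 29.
By Fermat: 9^{28} ≡ 1 mod 29. 157 = 5×28 + 17. So 9^{157} ≡ 9^{17} ≡ 4 mod 29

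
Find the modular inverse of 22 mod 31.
Since 31 is prime, by Fermat 22^(-1) ≡ 22^{29} ≡ 24 (mod 31). Verify: 22 × 24 = 528 ≡ 1 (mod 31)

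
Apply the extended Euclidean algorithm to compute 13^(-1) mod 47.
Extended GCD: 13(-18) + 47(5) = 1. So 13^(-1) ≡ -18 ≡ 29 (mod 47). Verify: 13 × 29 = 377 ≡ 1 (mod 47)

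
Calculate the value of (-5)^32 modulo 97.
By repeated squaring mod 97: (-5)^{1}≡92, (-5)^{2}≡25, (-5)^{4}≡43, (-5)^{8}≡6, (-5)^{16}≡36, (-5)^{32}≡35. So (-5)^{32} ≡ 35 mod 97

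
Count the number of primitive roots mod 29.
Number of primitive roots mod 29 = φ(p-1) = φ(28) = 12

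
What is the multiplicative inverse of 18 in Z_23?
Since 23 is prime, by Fermat 18^(-1) ≡ 18^{21} ≡ 9 (mod 23). Verify: 18 × 9 = 162 ≡ 1 (mod 23)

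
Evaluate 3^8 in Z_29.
By repeated squaring (mod 29): 3^{1}≡3, 3^{2}≡9, 3^{4}≡23, 3^{8}≡7. So 3^{8} ≡ 7 (mod 29)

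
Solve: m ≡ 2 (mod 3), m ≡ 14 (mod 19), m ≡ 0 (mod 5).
M = 3 × 19 × 5 = 285. M₁ = 95, y₁ ≡ 2 (mod 3). M₂ = 15, y₂ ≡ 14 (mod 19). M₃ = 57, y₃ ≡ 3 (mod 5). m = 2×95×2 + 14×15×14 + 0×57×3 ≡ 185 (mod 285)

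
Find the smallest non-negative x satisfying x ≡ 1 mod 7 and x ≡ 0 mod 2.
M = 7 × 2 = 14. M₁ = 2, y₁ ≡ 4 mod 7. M₂ = 7, y₂ ≡ 1 mod 2. x = 1×2×4 + 0×7×1 ≡ 8 mod 14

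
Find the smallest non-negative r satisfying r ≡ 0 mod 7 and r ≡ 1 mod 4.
M = 7 × 4 = 28. M₁ = 4, y₁ ≡ 2 mod 7. M₂ = 7, y₂ ≡ 3 mod 4. r = 0×4×2 + 1×7×3 ≡ 21 mod 28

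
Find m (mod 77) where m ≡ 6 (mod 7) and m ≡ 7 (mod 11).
M = 7 × 11 = 77. M₁ = 11, y₁ ≡ 2 (mod 7). M₂ = 7, y₂ ≡ 8 (mod 11). m = 6×11×2 + 7×7×8 ≡ 62 (mod 77)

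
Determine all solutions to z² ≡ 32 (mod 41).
The square roots of 32 mod 41 are 14 and 27. Verify: 14² = 196 ≡ 32 (mod 41)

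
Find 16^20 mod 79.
By repeated squaring mod 79: 16^{1}≡16, 16^{2}≡19, 16^{4}≡45, 16^{8}≡50, 16^{16}≡51. Then 16^{20} = 16^{16+4} ≡ 51 × 45 ≡ 4 mod 79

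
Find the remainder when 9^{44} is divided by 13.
By Fermat: 9^{12} ≡ 1 mod 13. 44 = 3×12 + 8. So 9^{44} ≡ 9^{8} ≡ 3 mod 13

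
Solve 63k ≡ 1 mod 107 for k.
Since 107 is prime, by Fermat 63^(-1) ≡ 63^{105} ≡ 17 mod 107. Verify: 63 × 17 = 1071 ≡ 1 mod 107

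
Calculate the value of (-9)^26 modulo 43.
By repeated squaring (mod 43): (-9)^{1}≡34, (-9)^{2}≡38, (-9)^{4}≡25, (-9)^{8}≡23, (-9)^{16}≡13. Then (-9)^{26} = (-9)^{16+8+2} ≡ 13 × 23 × 38 ≡ 10 (mod 43)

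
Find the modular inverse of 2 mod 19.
Since 19 is prime, by Fermat 2^(-1) ≡ 2^{17} ≡ 10 mod 19. Verify: 2 × 10 = 20 ≡ 1 mod 19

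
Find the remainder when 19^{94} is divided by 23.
By Fermat: 19^{22} ≡ 1 (mod 23). 94 = 4×22 + 6. So 19^{94} ≡ 19^{6} ≡ 2 (mod 23)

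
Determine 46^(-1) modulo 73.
Since 73 is prime, by Fermat 46^(-1) ≡ 46^{71} ≡ 27 (mod 73). Verify: 46 × 27 = 1242 ≡ 1 (mod 73)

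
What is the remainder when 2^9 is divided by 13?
By repeated squaring (mod 13): 2^{1}≡2, 2^{2}≡4, 2^{4}≡3, 2^{8}≡9. Then 2^{9} = 2^{8+1} ≡ 9 × 2 ≡ 5 (mod 13)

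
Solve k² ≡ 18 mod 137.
The square roots of 18 mod 137 are 44 and 93. Verify: 44² = 1936 ≡ 18 mod 137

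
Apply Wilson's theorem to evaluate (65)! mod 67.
(66)! = (65)! × (66) ≡ -1 mod 67. So (65)! ≡ -1 × (66)^(-1) ≡ (-1)×(-1) = 1 mod 67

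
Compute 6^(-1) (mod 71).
Since 71 is prime, by Fermat 6^(-1) ≡ 6^{69} ≡ 12 (mod 71). Verify: 6 × 12 = 72 ≡ 1 (mod 71)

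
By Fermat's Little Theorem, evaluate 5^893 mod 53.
By Fermat: 5^{52} ≡ 1 mod 53. 893 ≡ 9 mod 52. So 5^{893} ≡ 5^{9} ≡ 22 mod 53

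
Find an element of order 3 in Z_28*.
9 has order 3 mod 28 since 9^{3} ≡ 1 (mod 28) and no smaller power works.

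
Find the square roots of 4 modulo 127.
The square roots of 4 mod 127 are 2 and 125. Verify: 2² = 4 ≡ 4 mod 127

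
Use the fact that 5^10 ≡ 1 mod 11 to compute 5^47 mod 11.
By Fermat: 5^{10} ≡ 1 mod 11. 47 = 4×10 + 7. So 5^{47} ≡ 5^{7} ≡ 3 mod 11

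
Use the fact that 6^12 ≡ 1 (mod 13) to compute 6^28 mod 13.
By Fermat: 6^{12} ≡ 1 (mod 13). 28 = 2×12 + 4. So 6^{28} ≡ 6^{4} ≡ 9 (mod 13)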